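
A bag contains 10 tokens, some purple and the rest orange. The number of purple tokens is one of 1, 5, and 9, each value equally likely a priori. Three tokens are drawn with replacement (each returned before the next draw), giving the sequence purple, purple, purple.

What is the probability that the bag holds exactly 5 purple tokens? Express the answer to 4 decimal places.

For each hypothesis, P(data | H) works out to: P(data | r = 1) = (1/10)(1/10)(1/10) = 0.001; P(data | r = 5) = (5/10)(5/10)(5/10) = 0.125; P(data | r = 9) = (9/10)(9/10)(9/10) = 0.729.
Weighting by the prior gives 1/3 · 0.001 = 0.00033333, 1/3 · 0.125 = 0.041667, 1/3 · 0.729 = 0.243; with total 0.285.
So P(r = 5 | data) = (0.041667) / (0.285) = 0.1462.

0.1462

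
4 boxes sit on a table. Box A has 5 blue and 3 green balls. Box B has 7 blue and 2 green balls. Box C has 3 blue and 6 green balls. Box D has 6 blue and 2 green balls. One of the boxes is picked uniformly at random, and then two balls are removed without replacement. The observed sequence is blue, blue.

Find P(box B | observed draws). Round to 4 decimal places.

0.3740

The likelihood of the observed sequence under each hypothesis: P(data | box A) = (5/8)(4/7) = 5/14; P(data | box B) = (7/9)(6/8) = 7/12; P(data | box C) = (3/9)(2/8) = 1/12; P(data | box D) = (6/8)(5/7) = 15/28.
Weighting by the prior gives 1/4 · 5/14 = 5/56, 1/4 · 7/12 = 7/48, 1/4 · 1/12 = 1/48, 1/4 · 15/28 = 15/112; with total 131/336.
Therefore the posterior P(box B | data) = (7/48) / (131/336) = 49/131.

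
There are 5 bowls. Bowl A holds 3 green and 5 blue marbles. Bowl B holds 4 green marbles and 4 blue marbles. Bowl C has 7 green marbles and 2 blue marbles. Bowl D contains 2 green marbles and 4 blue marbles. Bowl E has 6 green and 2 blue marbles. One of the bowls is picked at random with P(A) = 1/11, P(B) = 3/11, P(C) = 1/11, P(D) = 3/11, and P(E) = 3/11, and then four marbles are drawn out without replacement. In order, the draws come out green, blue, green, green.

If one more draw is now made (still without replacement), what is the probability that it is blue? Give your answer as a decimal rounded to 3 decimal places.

The likelihood of the observed sequence under each hypothesis: P(data | bowl A) = (3/8)(5/7)(2/6)(1/5) = 0.017857; P(data | bowl B) = (4/8)(4/7)(3/6)(2/5) = 0.057143; P(data | bowl C) = (7/9)(2/8)(6/7)(5/6) = 0.13889; P(data | bowl D) = (2/6)(4/5)(1/4)(0/3) = 0; P(data | bowl E) = (6/8)(2/7)(5/6)(4/5) = 0.14286.
Multiplying each by its prior: 1/11 · 0.017857 = 0.0016234, 3/11 · 0.057143 = 0.015584, 1/11 · 0.13889 = 0.012626, 3/11 · 0 = 0, 3/11 · 0.14286 = 0.038961; with total 0.068795.
Normalising, the posterior is P(bowl A | data) = 0.023597, P(bowl B | data) = 0.22653, P(bowl C | data) = 0.18353, P(bowl D | data) = 0, P(bowl E | data) = 0.56633.
So P(blue next | data) = Σ P(blue next | H) P(H | data) = (1)(0.023597) + (3/4)(0.22653) + (1/5)(0.18353) + (1/4)(0.56633) = 0.37179.

0.372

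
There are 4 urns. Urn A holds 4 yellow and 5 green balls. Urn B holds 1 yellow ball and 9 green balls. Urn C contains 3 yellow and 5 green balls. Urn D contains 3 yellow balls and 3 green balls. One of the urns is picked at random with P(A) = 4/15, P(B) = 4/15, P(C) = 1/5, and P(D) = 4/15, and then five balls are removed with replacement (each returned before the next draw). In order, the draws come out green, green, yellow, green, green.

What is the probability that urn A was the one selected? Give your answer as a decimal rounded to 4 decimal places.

0.2325

For each hypothesis, P(data | H) works out to: P(data | urn A) = (5/9)(5/9)(4/9)(5/9)(5/9) = 0.042338; P(data | urn B) = (9/10)(9/10)(1/10)(9/10)(9/10) = 0.06561; P(data | urn C) = (5/8)(5/8)(3/8)(5/8)(5/8) = 0.05722; P(data | urn D) = (3/6)(3/6)(3/6)(3/6)(3/6) = 0.03125.
The prior-weighted likelihoods are 4/15 · 0.042338 = 0.01129, 4/15 · 0.06561 = 0.017496, 1/5 · 0.05722 = 0.011444, 4/15 · 0.03125 = 0.0083333; with total 0.048563.
So P(urn A | data) = (0.01129) / (0.048563) = 0.23248.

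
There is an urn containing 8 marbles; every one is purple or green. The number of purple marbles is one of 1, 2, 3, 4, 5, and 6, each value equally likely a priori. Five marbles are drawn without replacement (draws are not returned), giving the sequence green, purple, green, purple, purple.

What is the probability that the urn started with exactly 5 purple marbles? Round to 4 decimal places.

0.3571

Under each hypothesis, the probability of the observed sequence is: P(data | r = 1) = (7/8)(1/7)(6/6)(0/5) = 0; P(data | r = 2) = (6/8)(2/7)(5/6)(1/5)(0/4) = 0; P(data | r = 3) = (5/8)(3/7)(4/6)(2/5)(1/4) = 1/56; P(data | r = 4) = (4/8)(4/7)(3/6)(3/5)(2/4) = 3/70; P(data | r = 5) = (3/8)(5/7)(2/6)(4/5)(3/4) = 3/56; P(data | r = 6) = (2/8)(6/7)(1/6)(5/5)(4/4) = 1/28.
Multiplying each by its prior: 1/6 · 0 = 0, 1/6 · 0 = 0, 1/6 · 1/56 = 1/336, 1/6 · 3/70 = 1/140, 1/6 · 3/56 = 1/112, 1/6 · 1/28 = 1/168; these sum to 1/40.
Therefore the posterior P(r = 5 | data) = (1/112) / (1/40) = 5/14.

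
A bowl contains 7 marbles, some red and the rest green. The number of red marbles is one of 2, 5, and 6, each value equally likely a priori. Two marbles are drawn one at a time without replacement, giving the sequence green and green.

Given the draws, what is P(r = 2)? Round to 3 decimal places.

0.909

Compute the likelihood of the observed sequence for each case: P(data | r = 2) = (5/7)(4/6) = 10/21; P(data | r = 5) = (2/7)(1/6) = 1/21; P(data | r = 6) = (1/7)(0/6) = 0.
The prior-weighted likelihoods are 1/3 · 10/21 = 10/63, 1/3 · 1/21 = 1/63, 1/3 · 0 = 0; with total 11/63.
By Bayes' rule, P(r = 2 | data) = (10/63) / (11/63) = 10/11.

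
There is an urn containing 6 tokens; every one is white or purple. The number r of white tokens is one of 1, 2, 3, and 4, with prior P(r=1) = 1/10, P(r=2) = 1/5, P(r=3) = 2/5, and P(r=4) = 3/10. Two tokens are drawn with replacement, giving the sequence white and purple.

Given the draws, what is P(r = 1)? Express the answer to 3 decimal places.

Under each hypothesis, the probability of the observed sequence is: P(data | r = 1) = (1/6)(5/6) = 5/36; P(data | r = 2) = (2/6)(4/6) = 2/9; P(data | r = 3) = (3/6)(3/6) = 1/4; P(data | r = 4) = (4/6)(2/6) = 2/9.
Weighting by the prior gives 1/10 · 5/36 = 1/72, 1/5 · 2/9 = 2/45, 2/5 · 1/4 = 1/10, 3/10 · 2/9 = 1/15; these sum to 9/40.
By Bayes' rule, P(r = 1 | data) = (1/72) / (9/40) = 5/81.

0.062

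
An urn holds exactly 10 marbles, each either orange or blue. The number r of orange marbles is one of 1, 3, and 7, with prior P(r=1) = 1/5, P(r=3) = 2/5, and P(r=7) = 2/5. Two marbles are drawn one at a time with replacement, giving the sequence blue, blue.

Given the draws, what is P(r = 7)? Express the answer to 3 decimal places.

Compute the likelihood of the observed sequence for each case: P(data | r = 1) = (9/10)(9/10) = 81/100; P(data | r = 3) = (7/10)(7/10) = 49/100; P(data | r = 7) = (3/10)(3/10) = 9/100.
Multiplying each by its prior: 1/5 · 81/100 = 81/500, 2/5 · 49/100 = 49/250, 2/5 · 9/100 = 9/250; these sum to 197/500.
So P(r = 7 | data) = (9/250) / (197/500) = 18/197.

0.091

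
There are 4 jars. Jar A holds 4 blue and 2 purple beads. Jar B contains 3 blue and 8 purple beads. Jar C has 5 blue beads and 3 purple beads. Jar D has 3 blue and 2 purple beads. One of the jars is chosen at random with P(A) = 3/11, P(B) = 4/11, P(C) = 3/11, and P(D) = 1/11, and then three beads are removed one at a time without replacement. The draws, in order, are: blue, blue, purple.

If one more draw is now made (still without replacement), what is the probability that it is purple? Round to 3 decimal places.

The likelihood of the observed sequence under each hypothesis: P(data | jar A) = (4/6)(3/5)(2/4) = 0.2; P(data | jar B) = (3/11)(2/10)(8/9) = 0.048485; P(data | jar C) = (5/8)(4/7)(3/6) = 0.17857; P(data | jar D) = (3/5)(2/4)(2/3) = 0.2.
Weighting by the prior gives 3/11 · 0.2 = 0.054545, 4/11 · 0.048485 = 0.017631, 3/11 · 0.17857 = 0.048701, 1/11 · 0.2 = 0.018182; with total 0.13906.
The posterior is then P(jar A | data) = 0.39225, P(jar B | data) = 0.12679, P(jar C | data) = 0.35022, P(jar D | data) = 0.13075.
Averaging over the posterior, P(purple next | data) = (1/3)(0.39225) + (7/8)(0.12679) + (2/5)(0.35022) + (1/2)(0.13075) = 0.44715.

0.447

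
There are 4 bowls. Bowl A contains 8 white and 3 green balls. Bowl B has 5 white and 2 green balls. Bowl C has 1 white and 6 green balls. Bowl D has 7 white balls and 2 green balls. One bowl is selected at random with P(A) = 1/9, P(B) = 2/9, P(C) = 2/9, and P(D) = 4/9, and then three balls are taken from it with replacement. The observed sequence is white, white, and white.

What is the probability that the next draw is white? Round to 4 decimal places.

0.7547

Under each hypothesis, the probability of the observed sequence is: P(data | bowl A) = (8/11)(8/11)(8/11) = 0.38467; P(data | bowl B) = (5/7)(5/7)(5/7) = 0.36443; P(data | bowl C) = (1/7)(1/7)(1/7) = 0.0029155; P(data | bowl D) = (7/9)(7/9)(7/9) = 0.47051.
Weighting by the prior gives 1/9 · 0.38467 = 0.042741, 2/9 · 0.36443 = 0.080985, 2/9 · 0.0029155 = 0.00064788, 4/9 · 0.47051 = 0.20911; summing to 0.33349.
Dividing through by the total gives posterior P(bowl A | data) = 0.12816, P(bowl B | data) = 0.24284, P(bowl C | data) = 0.0019427, P(bowl D | data) = 0.62705.
The predictive probability is P(white next | data) = (8/11)(0.12816) + (5/7)(0.24284) + (1/7)(0.0019427) + (7/9)(0.62705) = 0.75465.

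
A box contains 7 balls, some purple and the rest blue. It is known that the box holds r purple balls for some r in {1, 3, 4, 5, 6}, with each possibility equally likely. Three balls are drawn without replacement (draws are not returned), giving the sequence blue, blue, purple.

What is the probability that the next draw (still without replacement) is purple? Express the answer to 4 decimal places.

0.4600

Compute the likelihood of the observed sequence for each case: P(data | r = 1) = (6/7)(5/6)(1/5) = 1/7; P(data | r = 3) = (4/7)(3/6)(3/5) = 6/35; P(data | r = 4) = (3/7)(2/6)(4/5) = 4/35; P(data | r = 5) = (2/7)(1/6)(5/5) = 1/21; P(data | r = 6) = (1/7)(0/6) = 0.
Weighting by the prior gives 1/5 · 1/7 = 1/35, 1/5 · 6/35 = 6/175, 1/5 · 4/35 = 4/175, 1/5 · 1/21 = 1/105, 1/5 · 0 = 0; these sum to 2/21.
Dividing through by the total gives posterior P(r = 1 | data) = 3/10, P(r = 3 | data) = 9/25, P(r = 4 | data) = 6/25, P(r = 5 | data) = 1/10, P(r = 6 | data) = 0.
The predictive probability is P(purple next | data) = (0)(3/10) + (1/2)(9/25) + (3/4)(6/25) + (1)(1/10) = 23/50.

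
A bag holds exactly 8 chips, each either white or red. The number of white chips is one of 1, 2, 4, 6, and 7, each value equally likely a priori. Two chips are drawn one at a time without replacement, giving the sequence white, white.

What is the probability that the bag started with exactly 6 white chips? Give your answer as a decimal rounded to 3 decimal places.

0.349

For each hypothesis, P(data | H) works out to: P(data | r = 1) = (1/8)(0/7) = 0; P(data | r = 2) = (2/8)(1/7) = 1/28; P(data | r = 4) = (4/8)(3/7) = 3/14; P(data | r = 6) = (6/8)(5/7) = 15/28; P(data | r = 7) = (7/8)(6/7) = 3/4.
Weighting by the prior gives 1/5 · 0 = 0, 1/5 · 1/28 = 1/140, 1/5 · 3/14 = 3/70, 1/5 · 15/28 = 3/28, 1/5 · 3/4 = 3/20; with total 43/140.
By Bayes' rule, P(r = 6 | data) = (3/28) / (43/140) = 15/43.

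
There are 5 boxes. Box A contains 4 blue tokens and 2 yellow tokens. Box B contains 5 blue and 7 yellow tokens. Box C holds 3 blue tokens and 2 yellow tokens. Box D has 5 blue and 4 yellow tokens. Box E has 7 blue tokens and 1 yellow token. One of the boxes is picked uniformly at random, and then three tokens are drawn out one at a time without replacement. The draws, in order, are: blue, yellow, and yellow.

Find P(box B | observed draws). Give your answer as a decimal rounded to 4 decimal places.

Compute the likelihood of the observed sequence for each case: P(data | box A) = (4/6)(2/5)(1/4) = 0.066667; P(data | box B) = (5/12)(7/11)(6/10) = 0.15909; P(data | box C) = (3/5)(2/4)(1/3) = 0.1; P(data | box D) = (5/9)(4/8)(3/7) = 0.11905; P(data | box E) = (7/8)(1/7)(0/6) = 0.
The prior-weighted likelihoods are 1/5 · 0.066667 = 0.013333, 1/5 · 0.15909 = 0.031818, 1/5 · 0.1 = 0.02, 1/5 · 0.11905 = 0.02381, 1/5 · 0 = 0; these sum to 0.088961.
Therefore the posterior P(box B | data) = (0.031818) / (0.088961) = 0.35766.

0.3577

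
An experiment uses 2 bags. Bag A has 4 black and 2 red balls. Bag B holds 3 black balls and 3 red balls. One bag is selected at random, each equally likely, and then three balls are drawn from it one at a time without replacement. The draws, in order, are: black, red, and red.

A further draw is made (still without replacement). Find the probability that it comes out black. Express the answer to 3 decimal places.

For each hypothesis, P(data | H) works out to: P(data | bag A) = (4/6)(2/5)(1/4) = 1/15; P(data | bag B) = (3/6)(3/5)(2/4) = 3/20.
Weighting by the prior gives 1/2 · 1/15 = 1/30, 1/2 · 3/20 = 3/40; these sum to 13/120.
The posterior is then P(bag A | data) = 4/13, P(bag B | data) = 9/13.
The predictive probability is P(black next | data) = (1)(4/13) + (2/3)(9/13) = 10/13.

0.769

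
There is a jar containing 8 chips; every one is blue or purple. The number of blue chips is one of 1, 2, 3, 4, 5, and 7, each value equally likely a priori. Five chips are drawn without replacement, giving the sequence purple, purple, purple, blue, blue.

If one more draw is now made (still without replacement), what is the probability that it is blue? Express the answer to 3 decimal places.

0.429

Under each hypothesis, the probability of the observed sequence is: P(data | r = 1) = (7/8)(6/7)(5/6)(1/5)(0/4) = 0; P(data | r = 2) = (6/8)(5/7)(4/6)(2/5)(1/4) = 1/28; P(data | r = 3) = (5/8)(4/7)(3/6)(3/5)(2/4) = 3/56; P(data | r = 4) = (4/8)(3/7)(2/6)(4/5)(3/4) = 3/70; P(data | r = 5) = (3/8)(2/7)(1/6)(5/5)(4/4) = 1/56; P(data | r = 7) = (1/8)(0/7) = 0.
Weighting by the prior gives 1/6 · 0 = 0, 1/6 · 1/28 = 1/168, 1/6 · 3/56 = 1/112, 1/6 · 3/70 = 1/140, 1/6 · 1/56 = 1/336, 1/6 · 0 = 0; with total 1/40.
Dividing through by the total gives posterior P(r = 1 | data) = 0, P(r = 2 | data) = 5/21, P(r = 3 | data) = 5/14, P(r = 4 | data) = 2/7, P(r = 5 | data) = 5/42, P(r = 7 | data) = 0.
Averaging over the posterior, P(blue next | data) = (0)(5/21) + (1/3)(5/14) + (2/3)(2/7) + (1)(5/42) = 3/7.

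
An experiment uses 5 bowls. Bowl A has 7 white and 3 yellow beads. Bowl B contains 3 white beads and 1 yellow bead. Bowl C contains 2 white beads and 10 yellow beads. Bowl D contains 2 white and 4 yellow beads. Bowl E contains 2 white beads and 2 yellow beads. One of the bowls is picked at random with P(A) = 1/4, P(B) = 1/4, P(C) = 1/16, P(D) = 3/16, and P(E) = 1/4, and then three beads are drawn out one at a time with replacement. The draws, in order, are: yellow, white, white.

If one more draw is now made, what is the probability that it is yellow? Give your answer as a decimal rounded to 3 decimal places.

0.387

Under each hypothesis, the probability of the observed sequence is: P(data | bowl A) = (3/10)(7/10)(7/10) = 0.147; P(data | bowl B) = (1/4)(3/4)(3/4) = 0.14062; P(data | bowl C) = (10/12)(2/12)(2/12) = 0.023148; P(data | bowl D) = (4/6)(2/6)(2/6) = 0.074074; P(data | bowl E) = (2/4)(2/4)(2/4) = 0.125.
The prior-weighted likelihoods are 1/4 · 0.147 = 0.03675, 1/4 · 0.14062 = 0.035156, 1/16 · 0.023148 = 0.0014468, 3/16 · 0.074074 = 0.013889, 1/4 · 0.125 = 0.03125; these sum to 0.11849.
Normalising, the posterior is P(bowl A | data) = 0.31015, P(bowl B | data) = 0.2967, P(bowl C | data) = 0.01221, P(bowl D | data) = 0.11721, P(bowl E | data) = 0.26373.
The predictive probability is P(yellow next | data) = (3/10)(0.31015) + (1/4)(0.2967) + (5/6)(0.01221) + (2/3)(0.11721) + (1/2)(0.26373) = 0.3874.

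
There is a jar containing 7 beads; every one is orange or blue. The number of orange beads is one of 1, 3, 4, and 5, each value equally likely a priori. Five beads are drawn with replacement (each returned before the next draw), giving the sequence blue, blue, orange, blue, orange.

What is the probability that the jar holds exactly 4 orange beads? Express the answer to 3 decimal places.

For each hypothesis, P(data | H) works out to: P(data | r = 1) = (6/7)(6/7)(1/7)(6/7)(1/7) = 0.012852; P(data | r = 3) = (4/7)(4/7)(3/7)(4/7)(3/7) = 0.034271; P(data | r = 4) = (3/7)(3/7)(4/7)(3/7)(4/7) = 0.025704; P(data | r = 5) = (2/7)(2/7)(5/7)(2/7)(5/7) = 0.0119.
The prior-weighted likelihoods are 1/4 · 0.012852 = 0.0032129, 1/4 · 0.034271 = 0.0085679, 1/4 · 0.025704 = 0.0064259, 1/4 · 0.0119 = 0.002975; these sum to 0.021182.
By Bayes' rule, P(r = 4 | data) = (0.0064259) / (0.021182) = 0.30337.

0.303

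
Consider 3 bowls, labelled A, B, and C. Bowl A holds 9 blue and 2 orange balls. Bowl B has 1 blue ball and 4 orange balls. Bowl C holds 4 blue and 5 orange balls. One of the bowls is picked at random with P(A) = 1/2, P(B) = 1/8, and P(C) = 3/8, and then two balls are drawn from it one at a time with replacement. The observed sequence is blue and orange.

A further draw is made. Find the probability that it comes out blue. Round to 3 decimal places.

The likelihood of the observed sequence under each hypothesis: P(data | bowl A) = (9/11)(2/11) = 0.14876; P(data | bowl B) = (1/5)(4/5) = 0.16; P(data | bowl C) = (4/9)(5/9) = 0.24691.
The prior-weighted likelihoods are 1/2 · 0.14876 = 0.07438, 1/8 · 0.16 = 0.02, 3/8 · 0.24691 = 0.092593; with total 0.18697.
Dividing through by the total gives posterior P(bowl A | data) = 0.39781, P(bowl B | data) = 0.10697, P(bowl C | data) = 0.49522.
Averaging over the posterior, P(blue next | data) = (9/11)(0.39781) + (1/5)(0.10697) + (4/9)(0.49522) = 0.56697.

0.567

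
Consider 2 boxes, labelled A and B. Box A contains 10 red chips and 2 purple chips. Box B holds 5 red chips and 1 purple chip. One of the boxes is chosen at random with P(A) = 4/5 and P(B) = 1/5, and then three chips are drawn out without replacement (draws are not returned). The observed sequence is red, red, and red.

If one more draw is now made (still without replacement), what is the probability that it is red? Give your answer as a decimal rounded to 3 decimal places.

For each hypothesis, P(data | H) works out to: P(data | box A) = (10/12)(9/11)(8/10) = 6/11; P(data | box B) = (5/6)(4/5)(3/4) = 1/2.
The prior-weighted likelihoods are 4/5 · 6/11 = 24/55, 1/5 · 1/2 = 1/10; with total 59/110.
Dividing through by the total gives posterior P(box A | data) = 48/59, P(box B | data) = 11/59.
So P(red next | data) = Σ P(red next | H) P(H | data) = (7/9)(48/59) + (2/3)(11/59) = 134/177.

0.757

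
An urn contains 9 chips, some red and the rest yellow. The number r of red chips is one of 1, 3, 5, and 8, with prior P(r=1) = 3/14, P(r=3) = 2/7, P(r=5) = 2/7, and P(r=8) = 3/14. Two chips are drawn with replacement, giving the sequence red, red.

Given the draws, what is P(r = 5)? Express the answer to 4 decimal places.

Compute the likelihood of the observed sequence for each case: P(data | r = 1) = (1/9)(1/9) = 0.012346; P(data | r = 3) = (3/9)(3/9) = 0.11111; P(data | r = 5) = (5/9)(5/9) = 0.30864; P(data | r = 8) = (8/9)(8/9) = 0.79012.
Multiplying each by its prior: 3/14 · 0.012346 = 0.0026455, 2/7 · 0.11111 = 0.031746, 2/7 · 0.30864 = 0.088183, 3/14 · 0.79012 = 0.16931; these sum to 0.29189.
So P(r = 5 | data) = (0.088183) / (0.29189) = 0.30211.

0.3021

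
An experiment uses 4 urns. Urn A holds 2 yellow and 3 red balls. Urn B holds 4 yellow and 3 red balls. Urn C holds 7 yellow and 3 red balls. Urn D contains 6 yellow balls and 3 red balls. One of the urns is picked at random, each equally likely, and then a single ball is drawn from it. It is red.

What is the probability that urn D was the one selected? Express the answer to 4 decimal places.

Under each hypothesis, the probability of this draw is: P(data | urn A) = (3/5) = 3/5; P(data | urn B) = (3/7) = 3/7; P(data | urn C) = (3/10) = 3/10; P(data | urn D) = (3/9) = 1/3.
The prior-weighted likelihoods are 1/4 · 3/5 = 3/20, 1/4 · 3/7 = 3/28, 1/4 · 3/10 = 3/40, 1/4 · 1/3 = 1/12; these sum to 349/840.
By Bayes' rule, P(urn D | data) = (1/12) / (349/840) = 70/349.

0.2006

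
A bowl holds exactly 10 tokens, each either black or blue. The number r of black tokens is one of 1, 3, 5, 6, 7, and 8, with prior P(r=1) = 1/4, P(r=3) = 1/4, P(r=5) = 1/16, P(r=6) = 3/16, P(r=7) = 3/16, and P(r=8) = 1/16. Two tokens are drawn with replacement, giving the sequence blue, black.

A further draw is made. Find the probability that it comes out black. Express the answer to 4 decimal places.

0.4777

For each hypothesis, P(data | H) works out to: P(data | r = 1) = (9/10)(1/10) = 0.09; P(data | r = 3) = (7/10)(3/10) = 0.21; P(data | r = 5) = (5/10)(5/10) = 0.25; P(data | r = 6) = (4/10)(6/10) = 0.24; P(data | r = 7) = (3/10)(7/10) = 0.21; P(data | r = 8) = (2/10)(8/10) = 0.16.
The prior-weighted likelihoods are 1/4 · 0.09 = 0.0225, 1/4 · 0.21 = 0.0525, 1/16 · 0.25 = 0.015625, 3/16 · 0.24 = 0.045, 3/16 · 0.21 = 0.039375, 1/16 · 0.16 = 0.01; these sum to 0.185.
Normalising, the posterior is P(r = 1 | data) = 0.12162, P(r = 3 | data) = 0.28378, P(r = 5 | data) = 0.084459, P(r = 6 | data) = 0.24324, P(r = 7 | data) = 0.21284, P(r = 8 | data) = 0.054054.
The predictive probability is P(black next | data) = (1/10)(0.12162) + (3/10)(0.28378) + (1/2)(0.084459) + (3/5)(0.24324) + (7/10)(0.21284) + (4/5)(0.054054) = 0.4777.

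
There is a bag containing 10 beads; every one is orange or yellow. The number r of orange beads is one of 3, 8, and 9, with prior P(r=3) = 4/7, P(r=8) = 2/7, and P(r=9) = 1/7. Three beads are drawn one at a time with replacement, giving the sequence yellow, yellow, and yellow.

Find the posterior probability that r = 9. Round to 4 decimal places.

For each hypothesis, P(data | H) works out to: P(data | r = 3) = (7/10)(7/10)(7/10) = 0.343; P(data | r = 8) = (2/10)(2/10)(2/10) = 0.008; P(data | r = 9) = (1/10)(1/10)(1/10) = 0.001.
The prior-weighted likelihoods are 4/7 · 0.343 = 0.196, 2/7 · 0.008 = 0.0022857, 1/7 · 0.001 = 0.00014286; with total 0.19843.
So P(r = 9 | data) = (0.00014286) / (0.19843) = 0.00071994.

0.0007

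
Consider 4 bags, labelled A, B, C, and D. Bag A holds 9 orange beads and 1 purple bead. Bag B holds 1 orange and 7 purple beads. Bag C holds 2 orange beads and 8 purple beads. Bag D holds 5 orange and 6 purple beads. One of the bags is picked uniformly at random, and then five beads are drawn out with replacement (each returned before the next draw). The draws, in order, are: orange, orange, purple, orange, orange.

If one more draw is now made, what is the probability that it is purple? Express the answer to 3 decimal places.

0.226

The likelihood of the observed sequence under each hypothesis: P(data | bag A) = (9/10)(9/10)(1/10)(9/10)(9/10) = 0.06561; P(data | bag B) = (1/8)(1/8)(7/8)(1/8)(1/8) = 0.00021362; P(data | bag C) = (2/10)(2/10)(8/10)(2/10)(2/10) = 0.00128; P(data | bag D) = (5/11)(5/11)(6/11)(5/11)(5/11) = 0.023285.
The prior-weighted likelihoods are 1/4 · 0.06561 = 0.016403, 1/4 · 0.00021362 = 5.3406e-05, 1/4 · 0.00128 = 0.00032, 1/4 · 0.023285 = 0.0058211; summing to 0.022597.
The posterior is then P(bag A | data) = 0.72587, P(bag B | data) = 0.0023634, P(bag C | data) = 0.014161, P(bag D | data) = 0.25761.
So P(purple next | data) = Σ P(purple next | H) P(H | data) = (1/10)(0.72587) + (7/8)(0.0023634) + (4/5)(0.014161) + (6/11)(0.25761) = 0.2265.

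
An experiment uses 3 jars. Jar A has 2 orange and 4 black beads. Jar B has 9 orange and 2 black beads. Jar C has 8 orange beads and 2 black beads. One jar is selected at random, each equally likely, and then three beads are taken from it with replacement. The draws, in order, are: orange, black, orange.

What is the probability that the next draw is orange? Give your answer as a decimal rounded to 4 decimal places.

Compute the likelihood of the observed sequence for each case: P(data | jar A) = (2/6)(4/6)(2/6) = 0.074074; P(data | jar B) = (9/11)(2/11)(9/11) = 0.12171; P(data | jar C) = (8/10)(2/10)(8/10) = 0.128.
Weighting by the prior gives 1/3 · 0.074074 = 0.024691, 1/3 · 0.12171 = 0.040571, 1/3 · 0.128 = 0.042667; these sum to 0.10793.
Normalising, the posterior is P(jar A | data) = 0.22877, P(jar B | data) = 0.3759, P(jar C | data) = 0.39532.
The predictive probability is P(orange next | data) = (1/3)(0.22877) + (9/11)(0.3759) + (4/5)(0.39532) = 0.70007.

0.7001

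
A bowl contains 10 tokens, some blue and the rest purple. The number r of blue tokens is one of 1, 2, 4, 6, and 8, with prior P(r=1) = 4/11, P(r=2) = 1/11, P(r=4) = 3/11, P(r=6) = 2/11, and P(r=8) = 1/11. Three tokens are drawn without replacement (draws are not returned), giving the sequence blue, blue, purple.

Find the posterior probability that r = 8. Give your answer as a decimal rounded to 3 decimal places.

0.192

Under each hypothesis, the probability of the observed sequence is: P(data | r = 1) = (1/10)(0/9) = 0; P(data | r = 2) = (2/10)(1/9)(8/8) = 1/45; P(data | r = 4) = (4/10)(3/9)(6/8) = 1/10; P(data | r = 6) = (6/10)(5/9)(4/8) = 1/6; P(data | r = 8) = (8/10)(7/9)(2/8) = 7/45.
Weighting by the prior gives 4/11 · 0 = 0, 1/11 · 1/45 = 1/495, 3/11 · 1/10 = 3/110, 2/11 · 1/6 = 1/33, 1/11 · 7/45 = 7/495; summing to 73/990.
Hence P(r = 8 | data) = (7/495) / (73/990) = 14/73.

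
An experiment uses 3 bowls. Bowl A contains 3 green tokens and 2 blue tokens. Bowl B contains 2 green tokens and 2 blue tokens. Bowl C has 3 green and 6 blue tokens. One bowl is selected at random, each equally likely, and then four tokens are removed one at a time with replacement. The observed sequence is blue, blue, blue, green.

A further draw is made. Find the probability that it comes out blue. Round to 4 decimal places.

0.5632

Under each hypothesis, the probability of the observed sequence is: P(data | bowl A) = (2/5)(2/5)(2/5)(3/5) = 0.0384; P(data | bowl B) = (2/4)(2/4)(2/4)(2/4) = 0.0625; P(data | bowl C) = (6/9)(6/9)(6/9)(3/9) = 0.098765.
Weighting by the prior gives 1/3 · 0.0384 = 0.0128, 1/3 · 0.0625 = 0.020833, 1/3 · 0.098765 = 0.032922; these sum to 0.066555.
The posterior is then P(bowl A | data) = 0.19232, P(bowl B | data) = 0.31302, P(bowl C | data) = 0.49465.
The predictive probability is P(blue next | data) = (2/5)(0.19232) + (1/2)(0.31302) + (2/3)(0.49465) = 0.56321.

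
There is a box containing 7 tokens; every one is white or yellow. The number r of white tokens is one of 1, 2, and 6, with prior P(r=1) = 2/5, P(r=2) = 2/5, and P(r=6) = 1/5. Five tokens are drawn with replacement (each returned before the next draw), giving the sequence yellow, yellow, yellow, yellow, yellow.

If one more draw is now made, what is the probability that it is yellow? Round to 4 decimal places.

0.8162

For each hypothesis, P(data | H) works out to: P(data | r = 1) = (6/7)(6/7)(6/7)(6/7)(6/7) = 0.46266; P(data | r = 2) = (5/7)(5/7)(5/7)(5/7)(5/7) = 0.18593; P(data | r = 6) = (1/7)(1/7)(1/7)(1/7)(1/7) = 5.9499e-05.
The prior-weighted likelihoods are 2/5 · 0.46266 = 0.18507, 2/5 · 0.18593 = 0.074374, 1/5 · 5.9499e-05 = 1.19e-05; summing to 0.25945.
Normalising, the posterior is P(r = 1 | data) = 0.7133, P(r = 2 | data) = 0.28666, P(r = 6 | data) = 4.5865e-05.
Averaging over the posterior, P(yellow next | data) = (6/7)(0.7133) + (5/7)(0.28666) + (1/7)(4.5865e-05) = 0.81616.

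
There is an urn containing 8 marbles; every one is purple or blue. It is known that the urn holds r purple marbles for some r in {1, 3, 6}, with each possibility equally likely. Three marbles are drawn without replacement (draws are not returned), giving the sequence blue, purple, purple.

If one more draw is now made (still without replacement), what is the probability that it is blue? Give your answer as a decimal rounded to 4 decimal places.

0.4000

For each hypothesis, P(data | H) works out to: P(data | r = 1) = (7/8)(1/7)(0/6) = 0; P(data | r = 3) = (5/8)(3/7)(2/6) = 5/56; P(data | r = 6) = (2/8)(6/7)(5/6) = 5/28.
Weighting by the prior gives 1/3 · 0 = 0, 1/3 · 5/56 = 5/168, 1/3 · 5/28 = 5/84; these sum to 5/56.
Normalising, the posterior is P(r = 1 | data) = 0, P(r = 3 | data) = 1/3, P(r = 6 | data) = 2/3.
The predictive probability is P(blue next | data) = (4/5)(1/3) + (1/5)(2/3) = 2/5.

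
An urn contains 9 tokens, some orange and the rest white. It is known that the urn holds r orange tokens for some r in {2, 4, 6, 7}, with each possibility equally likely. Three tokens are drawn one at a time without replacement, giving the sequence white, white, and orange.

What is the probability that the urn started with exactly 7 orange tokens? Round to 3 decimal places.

0.065

The likelihood of the observed sequence under each hypothesis: P(data | r = 2) = (7/9)(6/8)(2/7) = 0.16667; P(data | r = 4) = (5/9)(4/8)(4/7) = 0.15873; P(data | r = 6) = (3/9)(2/8)(6/7) = 0.071429; P(data | r = 7) = (2/9)(1/8)(7/7) = 0.027778.
Multiplying each by its prior: 1/4 · 0.16667 = 0.041667, 1/4 · 0.15873 = 0.039683, 1/4 · 0.071429 = 0.017857, 1/4 · 0.027778 = 0.0069444; these sum to 0.10615.
So P(r = 7 | data) = (0.0069444) / (0.10615) = 0.065421.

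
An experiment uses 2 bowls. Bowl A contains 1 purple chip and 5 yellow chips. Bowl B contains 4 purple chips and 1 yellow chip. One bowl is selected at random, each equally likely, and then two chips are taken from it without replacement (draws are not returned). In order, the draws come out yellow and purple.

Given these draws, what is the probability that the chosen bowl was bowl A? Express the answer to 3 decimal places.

0.455

Under each hypothesis, the probability of the observed sequence is: P(data | bowl A) = (5/6)(1/5) = 1/6; P(data | bowl B) = (1/5)(4/4) = 1/5.
Multiplying each by its prior: 1/2 · 1/6 = 1/12, 1/2 · 1/5 = 1/10; these sum to 11/60.
Hence P(bowl A | data) = (1/12) / (11/60) = 5/11.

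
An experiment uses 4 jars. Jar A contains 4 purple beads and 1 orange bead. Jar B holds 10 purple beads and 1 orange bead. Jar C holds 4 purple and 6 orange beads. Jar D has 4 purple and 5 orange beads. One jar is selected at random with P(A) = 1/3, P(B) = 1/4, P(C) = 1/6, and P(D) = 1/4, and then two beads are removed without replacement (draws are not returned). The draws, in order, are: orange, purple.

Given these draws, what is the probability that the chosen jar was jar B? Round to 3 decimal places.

0.112

Compute the likelihood of the observed sequence for each case: P(data | jar A) = (1/5)(4/4) = 1/5; P(data | jar B) = (1/11)(10/10) = 1/11; P(data | jar C) = (6/10)(4/9) = 4/15; P(data | jar D) = (5/9)(4/8) = 5/18.
The prior-weighted likelihoods are 1/3 · 1/5 = 1/15, 1/4 · 1/11 = 1/44, 1/6 · 4/15 = 2/45, 1/4 · 5/18 = 5/72; with total 161/792.
So P(jar B | data) = (1/44) / (161/792) = 18/161.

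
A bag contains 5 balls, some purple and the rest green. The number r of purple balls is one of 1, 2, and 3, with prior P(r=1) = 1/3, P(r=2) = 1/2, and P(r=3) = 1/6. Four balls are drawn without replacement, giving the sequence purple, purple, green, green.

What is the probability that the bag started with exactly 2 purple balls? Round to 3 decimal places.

For each hypothesis, P(data | H) works out to: P(data | r = 1) = (1/5)(0/4) = 0; P(data | r = 2) = (2/5)(1/4)(3/3)(2/2) = 1/10; P(data | r = 3) = (3/5)(2/4)(2/3)(1/2) = 1/10.
Weighting by the prior gives 1/3 · 0 = 0, 1/2 · 1/10 = 1/20, 1/6 · 1/10 = 1/60; summing to 1/15.
Therefore the posterior P(r = 2 | data) = (1/20) / (1/15) = 3/4.

0.750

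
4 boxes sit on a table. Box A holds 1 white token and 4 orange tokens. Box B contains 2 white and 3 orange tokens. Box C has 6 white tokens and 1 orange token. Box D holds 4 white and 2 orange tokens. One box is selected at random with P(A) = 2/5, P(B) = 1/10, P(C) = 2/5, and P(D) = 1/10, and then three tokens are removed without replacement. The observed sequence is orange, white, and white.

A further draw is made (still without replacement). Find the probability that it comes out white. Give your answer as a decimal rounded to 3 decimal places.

Under each hypothesis, the probability of the observed sequence is: P(data | box A) = (4/5)(1/4)(0/3) = 0; P(data | box B) = (3/5)(2/4)(1/3) = 1/10; P(data | box C) = (1/7)(6/6)(5/5) = 1/7; P(data | box D) = (2/6)(4/5)(3/4) = 1/5.
Multiplying each by its prior: 2/5 · 0 = 0, 1/10 · 1/10 = 1/100, 2/5 · 1/7 = 2/35, 1/10 · 1/5 = 1/50; with total 61/700.
Normalising, the posterior is P(box A | data) = 0, P(box B | data) = 7/61, P(box C | data) = 40/61, P(box D | data) = 14/61.
Averaging over the posterior, P(white next | data) = (0)(7/61) + (1)(40/61) + (2/3)(14/61) = 148/183.

0.809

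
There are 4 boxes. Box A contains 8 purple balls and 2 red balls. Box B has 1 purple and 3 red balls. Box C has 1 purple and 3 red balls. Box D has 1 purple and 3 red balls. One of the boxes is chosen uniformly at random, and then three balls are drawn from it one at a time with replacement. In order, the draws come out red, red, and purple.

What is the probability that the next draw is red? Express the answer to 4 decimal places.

0.7112

For each hypothesis, P(data | H) works out to: P(data | box A) = (2/10)(2/10)(8/10) = 0.032; P(data | box B) = (3/4)(3/4)(1/4) = 0.14062; P(data | box C) = (3/4)(3/4)(1/4) = 0.14062; P(data | box D) = (3/4)(3/4)(1/4) = 0.14062.
The prior-weighted likelihoods are 1/4 · 0.032 = 0.008, 1/4 · 0.14062 = 0.035156, 1/4 · 0.14062 = 0.035156, 1/4 · 0.14062 = 0.035156; summing to 0.11347.
Normalising, the posterior is P(box A | data) = 0.070504, P(box B | data) = 0.30983, P(box C | data) = 0.30983, P(box D | data) = 0.30983.
The predictive probability is P(red next | data) = (1/5)(0.070504) + (3/4)(0.30983) + (3/4)(0.30983) + (3/4)(0.30983) = 0.71122.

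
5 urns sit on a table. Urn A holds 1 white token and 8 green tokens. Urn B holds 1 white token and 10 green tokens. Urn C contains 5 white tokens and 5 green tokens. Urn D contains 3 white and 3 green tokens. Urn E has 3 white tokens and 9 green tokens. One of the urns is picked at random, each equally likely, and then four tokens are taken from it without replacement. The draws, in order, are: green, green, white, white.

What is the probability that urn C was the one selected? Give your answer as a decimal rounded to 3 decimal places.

0.368

The likelihood of the observed sequence under each hypothesis: P(data | urn A) = (8/9)(7/8)(1/7)(0/6) = 0; P(data | urn B) = (10/11)(9/10)(1/9)(0/8) = 0; P(data | urn C) = (5/10)(4/9)(5/8)(4/7) = 0.079365; P(data | urn D) = (3/6)(2/5)(3/4)(2/3) = 0.1; P(data | urn E) = (9/12)(8/11)(3/10)(2/9) = 0.036364.
The prior-weighted likelihoods are 1/5 · 0 = 0, 1/5 · 0 = 0, 1/5 · 0.079365 = 0.015873, 1/5 · 0.1 = 0.02, 1/5 · 0.036364 = 0.0072727; these sum to 0.043146.
So P(urn C | data) = (0.015873) / (0.043146) = 0.36789.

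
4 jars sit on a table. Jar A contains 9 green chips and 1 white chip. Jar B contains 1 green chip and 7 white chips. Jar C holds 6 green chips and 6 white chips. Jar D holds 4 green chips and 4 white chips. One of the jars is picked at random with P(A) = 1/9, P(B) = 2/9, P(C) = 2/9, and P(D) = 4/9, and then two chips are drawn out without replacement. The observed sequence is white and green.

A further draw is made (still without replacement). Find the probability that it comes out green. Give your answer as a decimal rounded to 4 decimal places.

Under each hypothesis, the probability of the observed sequence is: P(data | jar A) = (1/10)(9/9) = 0.1; P(data | jar B) = (7/8)(1/7) = 0.125; P(data | jar C) = (6/12)(6/11) = 0.27273; P(data | jar D) = (4/8)(4/7) = 0.28571.
Weighting by the prior gives 1/9 · 0.1 = 0.011111, 2/9 · 0.125 = 0.027778, 2/9 · 0.27273 = 0.060606, 4/9 · 0.28571 = 0.12698; with total 0.22648.
Dividing through by the total gives posterior P(jar A | data) = 0.04906, P(jar B | data) = 0.12265, P(jar C | data) = 0.2676, P(jar D | data) = 0.56069.
So P(green next | data) = Σ P(green next | H) P(H | data) = (1)(0.04906) + (0)(0.12265) + (1/2)(0.2676) + (1/2)(0.56069) = 0.4632.

0.4632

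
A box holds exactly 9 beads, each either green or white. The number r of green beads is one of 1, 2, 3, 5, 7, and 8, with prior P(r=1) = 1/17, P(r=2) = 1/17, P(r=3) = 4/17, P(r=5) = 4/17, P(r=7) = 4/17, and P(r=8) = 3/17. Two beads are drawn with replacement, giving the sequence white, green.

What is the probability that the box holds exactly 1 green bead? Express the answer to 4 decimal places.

0.0315

Under each hypothesis, the probability of the observed sequence is: P(data | r = 1) = (8/9)(1/9) = 0.098765; P(data | r = 2) = (7/9)(2/9) = 0.17284; P(data | r = 3) = (6/9)(3/9) = 0.22222; P(data | r = 5) = (4/9)(5/9) = 0.24691; P(data | r = 7) = (2/9)(7/9) = 0.17284; P(data | r = 8) = (1/9)(8/9) = 0.098765.
The prior-weighted likelihoods are 1/17 · 0.098765 = 0.0058097, 1/17 · 0.17284 = 0.010167, 4/17 · 0.22222 = 0.052288, 4/17 · 0.24691 = 0.058097, 4/17 · 0.17284 = 0.040668, 3/17 · 0.098765 = 0.017429; with total 0.18446.
Hence P(r = 1 | data) = (0.0058097) / (0.18446) = 0.031496.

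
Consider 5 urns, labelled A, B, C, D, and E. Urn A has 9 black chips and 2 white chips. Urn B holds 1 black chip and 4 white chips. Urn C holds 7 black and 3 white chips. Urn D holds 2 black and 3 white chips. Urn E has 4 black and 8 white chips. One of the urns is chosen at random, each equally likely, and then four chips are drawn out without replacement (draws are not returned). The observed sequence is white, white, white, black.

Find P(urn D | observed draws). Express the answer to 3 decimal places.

0.237

The likelihood of the observed sequence under each hypothesis: P(data | urn A) = (2/11)(1/10)(0/9) = 0; P(data | urn B) = (4/5)(3/4)(2/3)(1/2) = 0.2; P(data | urn C) = (3/10)(2/9)(1/8)(7/7) = 0.0083333; P(data | urn D) = (3/5)(2/4)(1/3)(2/2) = 0.1; P(data | urn E) = (8/12)(7/11)(6/10)(4/9) = 0.11313.
Weighting by the prior gives 1/5 · 0 = 0, 1/5 · 0.2 = 0.04, 1/5 · 0.0083333 = 0.0016667, 1/5 · 0.1 = 0.02, 1/5 · 0.11313 = 0.022626; these sum to 0.084293.
Therefore the posterior P(urn D | data) = (0.02) / (0.084293) = 0.23727.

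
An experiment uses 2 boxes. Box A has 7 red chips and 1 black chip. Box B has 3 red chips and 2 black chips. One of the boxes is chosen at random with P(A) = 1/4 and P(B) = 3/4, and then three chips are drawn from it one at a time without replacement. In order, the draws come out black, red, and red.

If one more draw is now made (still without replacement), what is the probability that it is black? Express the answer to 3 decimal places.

Under each hypothesis, the probability of the observed sequence is: P(data | box A) = (1/8)(7/7)(6/6) = 1/8; P(data | box B) = (2/5)(3/4)(2/3) = 1/5.
The prior-weighted likelihoods are 1/4 · 1/8 = 1/32, 3/4 · 1/5 = 3/20; with total 29/160.
Normalising, the posterior is P(box A | data) = 5/29, P(box B | data) = 24/29.
So P(black next | data) = Σ P(black next | H) P(H | data) = (0)(5/29) + (1/2)(24/29) = 12/29.

0.414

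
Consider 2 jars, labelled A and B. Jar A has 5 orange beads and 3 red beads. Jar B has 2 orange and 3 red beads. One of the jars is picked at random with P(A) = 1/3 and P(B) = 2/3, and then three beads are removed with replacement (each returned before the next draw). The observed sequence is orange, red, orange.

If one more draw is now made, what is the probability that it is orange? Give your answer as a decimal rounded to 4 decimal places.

0.4974

The likelihood of the observed sequence under each hypothesis: P(data | jar A) = (5/8)(3/8)(5/8) = 0.14648; P(data | jar B) = (2/5)(3/5)(2/5) = 0.096.
The prior-weighted likelihoods are 1/3 · 0.14648 = 0.048828, 2/3 · 0.096 = 0.064; these sum to 0.11283.
Normalising, the posterior is P(jar A | data) = 0.43277, P(jar B | data) = 0.56723.
So P(orange next | data) = Σ P(orange next | H) P(H | data) = (5/8)(0.43277) + (2/5)(0.56723) = 0.49737.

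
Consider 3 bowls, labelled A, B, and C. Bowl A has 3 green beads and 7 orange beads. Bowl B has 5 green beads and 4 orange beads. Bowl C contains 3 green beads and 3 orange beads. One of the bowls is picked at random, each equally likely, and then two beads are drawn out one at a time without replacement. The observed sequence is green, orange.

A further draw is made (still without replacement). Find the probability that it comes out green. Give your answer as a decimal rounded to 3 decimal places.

0.453

Compute the likelihood of the observed sequence for each case: P(data | bowl A) = (3/10)(7/9) = 7/30; P(data | bowl B) = (5/9)(4/8) = 5/18; P(data | bowl C) = (3/6)(3/5) = 3/10.
The prior-weighted likelihoods are 1/3 · 7/30 = 7/90, 1/3 · 5/18 = 5/54, 1/3 · 3/10 = 1/10; with total 73/270.
Normalising, the posterior is P(bowl A | data) = 0.28767, P(bowl B | data) = 0.34247, P(bowl C | data) = 0.36986.
Averaging over the posterior, P(green next | data) = (1/4)(0.28767) + (4/7)(0.34247) + (1/2)(0.36986) = 0.45254.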